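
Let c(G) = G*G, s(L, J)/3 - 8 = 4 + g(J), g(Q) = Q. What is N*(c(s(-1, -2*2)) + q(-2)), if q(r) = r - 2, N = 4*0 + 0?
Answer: 0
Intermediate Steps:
N = 0 (N = 0 + 0 = 0)
s(L, J) = 36 + 3*J (s(L, J) = 24 + 3*(4 + J) = 24 + (12 + 3*J) = 36 + 3*J)
c(G) = G²
q(r) = -2 + r
N*(c(s(-1, -2*2)) + q(-2)) = 0*((36 + 3*(-2*2))² + (-2 - 2)) = 0*((36 + 3*(-4))² - 4) = 0*((36 - 12)² - 4) = 0*(24² - 4) = 0*(576 - 4) = 0*572 = 0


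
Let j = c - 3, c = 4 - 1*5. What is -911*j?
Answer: 3644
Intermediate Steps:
c = -1 (c = 4 - 5 = -1)
j = -4 (j = -1 - 3 = -4)
-911*j = -911*(-4) = 3644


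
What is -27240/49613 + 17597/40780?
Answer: -237807239/2023218140 ≈ -0.11754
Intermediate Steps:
-27240/49613 + 17597/40780 = -237807239/2023218140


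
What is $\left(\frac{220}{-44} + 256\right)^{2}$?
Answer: $63001$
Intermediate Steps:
$\left(\frac{220}{-44} + 256\right)^{2} = \left(220 \left(- \frac{1}{44}\right) + 256\right)^{2} = \left(-5 + 256\right)^{2} = 251^{2} = 63001$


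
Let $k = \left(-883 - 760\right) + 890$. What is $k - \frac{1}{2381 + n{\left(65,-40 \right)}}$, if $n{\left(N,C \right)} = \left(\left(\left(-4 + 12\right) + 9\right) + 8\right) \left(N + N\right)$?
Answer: $- \frac{4240144}{5631} \approx -753.0$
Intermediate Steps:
$n{\left(N,C \right)} = 50 N$ ($n{\left(N,C \right)} = \left(\left(8 + 9\right) + 8\right) 2 N = \left(17 + 8\right) 2 N = 25 \cdot 2 N = 50 N$)
$k = -753$ ($k = -1643 + 890 = -753$)
$k - \frac{1}{2381 + n{\left(65,-40 \right)}} = -753 - \frac{1}{2381 + 50 \cdot 65} = -753 - \frac{1}{2381 + 3250} = -753 - \frac{1}{5631} = - \frac{4240144}{5631}$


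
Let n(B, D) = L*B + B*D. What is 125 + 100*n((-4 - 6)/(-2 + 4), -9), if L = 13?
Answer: -1875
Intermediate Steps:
n(B, D) = 13*B + B*D
125 + 100*n((-4 - 6)/(-2 + 4), -9) = 125 + 100*(((-4 - 6)/(-2 + 4))*(13 - 9)) = 125 + 100*(-10/2*4) = 125 + 100*(-10*½*4) = 125 + 100*(-5*4) = 125 + 100*(-20) = 125 - 2000 = -1875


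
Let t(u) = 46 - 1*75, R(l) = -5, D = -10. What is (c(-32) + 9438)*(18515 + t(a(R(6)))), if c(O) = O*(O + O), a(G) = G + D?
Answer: 212330196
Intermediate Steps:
a(G) = -10 + G (a(G) = G - 10 = -10 + G)
t(u) = -29 (t(u) = 46 - 75 = -29)
c(O) = 2*O² (c(O) = O*(2*O) = 2*O²)
(c(-32) + 9438)*(18515 + t(a(R(6)))) = (2*(-32)² + 9438)*(18515 - 29) = (2*1024 + 9438)*18486 = (2048 + 9438)*18486 = 11486*18486 = 212330196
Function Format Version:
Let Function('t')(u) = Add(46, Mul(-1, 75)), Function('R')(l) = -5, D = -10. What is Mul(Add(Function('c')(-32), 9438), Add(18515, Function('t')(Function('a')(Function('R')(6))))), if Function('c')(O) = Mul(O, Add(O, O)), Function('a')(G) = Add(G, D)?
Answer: 212330196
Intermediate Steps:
Function('a')(G) = Add(-10, G) (Function('a')(G) = Add(G, -10) = Add(-10, G))
Function('t')(u) = -29 (Function('t')(u) = Add(46, -75) = -29)
Function('c')(O) = Mul(2, Pow(O, 2)) (Function('c')(O) = Mul(O, Mul(2, O)) = Mul(2, Pow(O, 2)))
Mul(Add(Function('c')(-32), 9438), Add(18515, Function('t')(Function('a')(Function('R')(6))))) = Mul(Add(Mul(2, Pow(-32, 2)), 9438), Add(18515, -29)) = Mul(Add(Mul(2, 1024), 9438), 18486) = Mul(Add(2048, 9438), 18486) = Mul(11486, 18486) = 212330196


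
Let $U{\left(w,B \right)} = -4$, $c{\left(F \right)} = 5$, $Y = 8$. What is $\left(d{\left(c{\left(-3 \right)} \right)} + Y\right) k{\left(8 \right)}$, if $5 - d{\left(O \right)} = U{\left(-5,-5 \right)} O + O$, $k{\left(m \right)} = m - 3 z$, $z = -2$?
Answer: $392$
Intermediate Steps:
$k{\left(m \right)} = 6 + m$ ($k{\left(m \right)} = m - -6 = m + 6 = 6 + m$)
$d{\left(O \right)} = 5 + 3 O$ ($d{\left(O \right)} = 5 - \left(- 4 O + O\right) = 5 - - 3 O = 5 + 3 O$)
$\left(d{\left(c{\left(-3 \right)} \right)} + Y\right) k{\left(8 \right)} = \left(\left(5 + 3 \cdot 5\right) + 8\right) \left(6 + 8\right) = \left(\left(5 + 15\right) + 8\right) 14 = \left(20 + 8\right) 14 = 28 \cdot 14 = 392$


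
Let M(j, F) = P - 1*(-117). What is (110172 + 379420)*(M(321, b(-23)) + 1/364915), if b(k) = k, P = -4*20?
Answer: 6610400682752/364915 ≈ 1.8115e+7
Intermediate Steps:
P = -80
M(j, F) = 37 (M(j, F) = -80 - 1*(-117) = -80 + 117 = 37)
(110172 + 379420)*(M(321, b(-23)) + 1/364915) = (110172 + 379420)*(37 + 1/364915) = 489592*(37 + 1/364915) = 489592*(13501856/364915) = 6610400682752/364915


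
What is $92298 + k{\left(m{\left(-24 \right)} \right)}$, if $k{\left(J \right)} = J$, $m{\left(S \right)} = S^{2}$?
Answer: $92874$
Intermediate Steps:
$92298 + k{\left(m{\left(-24 \right)} \right)} = 92298 + \left(-24\right)^{2} = 92298 + 576 = 92874$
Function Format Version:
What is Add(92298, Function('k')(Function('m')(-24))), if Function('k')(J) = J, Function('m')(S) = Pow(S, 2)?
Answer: 92874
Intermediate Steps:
Add(92298, Function('k')(Function('m')(-24))) = Add(92298, Pow(-24, 2)) = Add(92298, 576) = 92874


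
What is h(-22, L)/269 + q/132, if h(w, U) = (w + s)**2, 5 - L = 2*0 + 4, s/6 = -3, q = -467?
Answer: 85577/35508 ≈ 2.4101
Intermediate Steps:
s = -18 (s = 6*(-3) = -18)
L = 1 (L = 5 - (2*0 + 4) = 5 - (0 + 4) = 5 - 1*4 = 5 - 4 = 1)
h(w, U) = (-18 + w)**2 (h(w, U) = (w - 18)**2 = (-18 + w)**2)
h(-22, L)/269 + q/132 = (-18 - 22)**2/269 - 467/132 = (-40)**2*(1/269) - 467*1/132 = 1600*(1/269) - 467/132 = 1600/269 - 467/132 = 85577/35508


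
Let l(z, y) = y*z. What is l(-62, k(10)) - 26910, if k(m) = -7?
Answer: -26476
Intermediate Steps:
l(-62, k(10)) - 26910 = -7*(-62) - 26910 = 434 - 26910 = -26476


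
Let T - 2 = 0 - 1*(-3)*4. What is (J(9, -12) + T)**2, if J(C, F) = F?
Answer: 4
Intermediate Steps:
T = 14 (T = 2 + (0 - 1*(-3)*4) = 2 + (0 + 3*4) = 2 + (0 + 12) = 2 + 12 = 14)
(J(9, -12) + T)**2 = (-12 + 14)**2 = 2**2 = 4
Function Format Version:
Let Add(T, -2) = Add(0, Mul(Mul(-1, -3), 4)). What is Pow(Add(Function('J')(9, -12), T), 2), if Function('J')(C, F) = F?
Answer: 4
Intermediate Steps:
T = 14 (T = Add(2, Add(0, Mul(Mul(-1, -3), 4))) = Add(2, Add(0, Mul(3, 4))) = Add(2, Add(0, 12)) = Add(2, 12) = 14)
Pow(Add(Function('J')(9, -12), T), 2) = Pow(Add(-12, 14), 2) = Pow(2, 2) = 4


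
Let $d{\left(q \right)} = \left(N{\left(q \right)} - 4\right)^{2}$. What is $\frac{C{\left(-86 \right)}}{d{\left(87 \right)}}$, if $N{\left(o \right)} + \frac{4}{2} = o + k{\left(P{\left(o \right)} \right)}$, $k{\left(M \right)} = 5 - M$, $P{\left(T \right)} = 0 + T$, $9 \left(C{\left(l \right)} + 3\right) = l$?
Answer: $- \frac{113}{9} \approx -12.556$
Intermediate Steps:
$C{\left(l \right)} = -3 + \frac{l}{9}$
$P{\left(T \right)} = T$
$N{\left(o \right)} = 3$ ($N{\left(o \right)} = -2 + \left(o - \left(-5 + o\right)\right) = -2 + 5 = 3$)
$d{\left(q \right)} = 1$ ($d{\left(q \right)} = \left(3 - 4\right)^{2} = \left(-1\right)^{2} = 1$)
$\frac{C{\left(-86 \right)}}{d{\left(87 \right)}} = \frac{-3 + \frac{1}{9} \left(-86\right)}{1} = \left(-3 - \frac{86}{9}\right) 1 = \left(- \frac{113}{9}\right) 1 = - \frac{113}{9}$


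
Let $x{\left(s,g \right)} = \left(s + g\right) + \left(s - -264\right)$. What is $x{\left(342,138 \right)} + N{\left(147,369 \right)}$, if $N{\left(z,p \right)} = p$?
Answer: $1455$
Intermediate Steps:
$x{\left(s,g \right)} = 264 + g + 2 s$ ($x{\left(s,g \right)} = \left(g + s\right) + \left(s + 264\right) = \left(g + s\right) + \left(264 + s\right) = 264 + g + 2 s$)
$x{\left(342,138 \right)} + N{\left(147,369 \right)} = \left(264 + 138 + 2 \cdot 342\right) + 369 = \left(264 + 138 + 684\right) + 369 = 1086 + 369 = 1455$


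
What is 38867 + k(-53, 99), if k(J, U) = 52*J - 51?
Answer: 36060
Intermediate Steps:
k(J, U) = -51 + 52*J
38867 + k(-53, 99) = 38867 + (-51 + 52*(-53)) = 38867 + (-51 - 2756) = 38867 - 2807 = 36060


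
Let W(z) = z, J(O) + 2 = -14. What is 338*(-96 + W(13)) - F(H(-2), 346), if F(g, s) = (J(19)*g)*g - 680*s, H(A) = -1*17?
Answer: 211850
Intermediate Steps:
H(A) = -17
J(O) = -16 (J(O) = -2 - 14 = -16)
F(g, s) = -680*s - 16*g² (F(g, s) = (-16*g)*g - 680*s = -16*g² - 680*s = -680*s - 16*g²)
338*(-96 + W(13)) - F(H(-2), 346) = 338*(-96 + 13) - (-680*346 - 16*(-17)²) = 338*(-83) - (-235280 - 16*289) = -28054 - (-235280 - 4624) = -28054 - 1*(-239904) = -28054 + 239904 = 211850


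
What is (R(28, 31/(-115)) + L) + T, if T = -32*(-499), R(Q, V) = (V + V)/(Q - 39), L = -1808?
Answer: 17912462/1265 ≈ 14160.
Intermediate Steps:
R(Q, V) = 2*V/(-39 + Q) (R(Q, V) = (2*V)/(-39 + Q) = 2*V/(-39 + Q))
T = 15968
(R(28, 31/(-115)) + L) + T = (2*(31/(-115))/(-39 + 28) - 1808) + 15968 = (2*(31*(-1/115))/(-11) - 1808) + 15968 = (2*(-31/115)*(-1/11) - 1808) + 15968 = (62/1265 - 1808) + 15968 = -2287058/1265 + 15968 = 17912462/1265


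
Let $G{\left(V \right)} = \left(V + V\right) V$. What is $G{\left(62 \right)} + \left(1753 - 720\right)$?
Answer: $8721$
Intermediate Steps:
$G{\left(V \right)} = 2 V^{2}$ ($G{\left(V \right)} = 2 V V = 2 V^{2}$)
$G{\left(62 \right)} + \left(1753 - 720\right) = 2 \cdot 62^{2} + \left(1753 - 720\right) = 2 \cdot 3844 + \left(1753 - 720\right) = 7688 + 1033 = 8721$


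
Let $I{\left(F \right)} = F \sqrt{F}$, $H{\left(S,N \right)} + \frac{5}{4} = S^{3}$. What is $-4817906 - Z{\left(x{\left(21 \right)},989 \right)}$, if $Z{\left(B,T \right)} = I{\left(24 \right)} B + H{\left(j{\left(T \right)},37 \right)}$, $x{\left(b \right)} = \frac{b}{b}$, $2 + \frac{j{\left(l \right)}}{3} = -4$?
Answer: $- \frac{19248291}{4} - 48 \sqrt{6} \approx -4.8122 \cdot 10^{6}$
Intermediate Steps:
$j{\left(l \right)} = -18$ ($j{\left(l \right)} = -6 + 3 \left(-4\right) = -6 - 12 = -18$)
$H{\left(S,N \right)} = - \frac{5}{4} + S^{3}$
$x{\left(b \right)} = 1$
$I{\left(F \right)} = F^{\frac{3}{2}}$
$Z{\left(B,T \right)} = - \frac{23333}{4} + 48 B \sqrt{6}$ ($Z{\left(B,T \right)} = 24^{\frac{3}{2}} B + \left(- \frac{5}{4} + \left(-18\right)^{3}\right) = 48 \sqrt{6} B - \frac{23333}{4} = 48 B \sqrt{6} - \frac{23333}{4} = - \frac{23333}{4} + 48 B \sqrt{6}$)
$-4817906 - Z{\left(x{\left(21 \right)},989 \right)} = -4817906 - \left(- \frac{23333}{4} + 48 \cdot 1 \sqrt{6}\right) = -4817906 - \left(- \frac{23333}{4} + 48 \sqrt{6}\right) = -4817906 + \left(\frac{23333}{4} - 48 \sqrt{6}\right) = - \frac{19248291}{4} - 48 \sqrt{6}$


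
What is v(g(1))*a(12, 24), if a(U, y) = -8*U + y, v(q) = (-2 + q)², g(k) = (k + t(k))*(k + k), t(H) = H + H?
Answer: -1152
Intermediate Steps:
t(H) = 2*H
g(k) = 6*k² (g(k) = (k + 2*k)*(k + k) = (3*k)*(2*k) = 6*k²)
a(U, y) = y - 8*U
v(g(1))*a(12, 24) = (-2 + 6*1²)²*(24 - 8*12) = (-2 + 6*1)²*(24 - 96) = (-2 + 6)²*(-72) = 4²*(-72) = 16*(-72) = -1152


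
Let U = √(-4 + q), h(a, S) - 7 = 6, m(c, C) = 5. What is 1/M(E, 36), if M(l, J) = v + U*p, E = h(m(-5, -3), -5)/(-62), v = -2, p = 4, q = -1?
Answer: -1/42 - I*√5/21 ≈ -0.02381 - 0.10648*I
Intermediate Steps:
h(a, S) = 13 (h(a, S) = 7 + 6 = 13)
E = -13/62 (E = 13/(-62) = 13*(-1/62) = -13/62 ≈ -0.20968)
U = I*√5 (U = √(-4 - 1) = √(-5) = I*√5 ≈ 2.2361*I)
M(l, J) = -2 + 4*I*√5 (M(l, J) = -2 + (I*√5)*4 = -2 + 4*I*√5)
1/M(E, 36) = 1/(-2 + 4*I*√5)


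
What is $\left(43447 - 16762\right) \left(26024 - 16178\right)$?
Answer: $262740510$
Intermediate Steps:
$\left(43447 - 16762\right) \left(26024 - 16178\right) = \left(43447 - 16762\right) 9846 = 26685 \cdot 9846 = 262740510$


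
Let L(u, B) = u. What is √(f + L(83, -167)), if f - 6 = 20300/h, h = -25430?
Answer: √570387271/2543 ≈ 9.3916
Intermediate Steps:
f = 13228/2543 (f = 6 + 20300/(-25430) = 6 + 20300*(-1/25430) = 6 - 2030/2543 = 13228/2543 ≈ 5.2017)
√(f + L(83, -167)) = √(13228/2543 + 83) = √(224297/2543) = √570387271/2543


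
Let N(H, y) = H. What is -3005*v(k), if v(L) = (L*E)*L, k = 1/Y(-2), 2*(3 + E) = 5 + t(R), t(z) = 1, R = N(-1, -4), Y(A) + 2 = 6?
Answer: 0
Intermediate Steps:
Y(A) = 4 (Y(A) = -2 + 6 = 4)
R = -1
E = 0 (E = -3 + (5 + 1)/2 = -3 + (½)*6 = -3 + 3 = 0)
k = ¼ (k = 1/4 = ¼ ≈ 0.25000)
v(L) = 0 (v(L) = (L*0)*L = 0*L = 0)
-3005*v(k) = -3005*0 = 0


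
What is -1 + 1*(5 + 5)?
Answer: 9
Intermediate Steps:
-1 + 1*(5 + 5) = -1 + 1*10 = -1 + 10 = 9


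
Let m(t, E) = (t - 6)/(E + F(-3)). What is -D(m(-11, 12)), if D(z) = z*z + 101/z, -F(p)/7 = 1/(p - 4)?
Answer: 216984/2873 ≈ 75.525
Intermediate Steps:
F(p) = -7/(-4 + p) (F(p) = -7/(p - 4) = -7/(-4 + p))
m(t, E) = (-6 + t)/(1 + E) (m(t, E) = (t - 6)/(E - 7/(-4 - 3)) = (-6 + t)/(E - 7/(-7)) = (-6 + t)/(E - 7*(-1/7)) = (-6 + t)/(E + 1) = (-6 + t)/(1 + E))
D(z) = z**2 + 101/z
-D(m(-11, 12)) = -(101 + ((-6 - 11)/(1 + 12))**3)/((-6 - 11)/(1 + 12)) = -(101 + (-17/13)**3)/(-17/13) = -(-13)*(101 - 4913/2197)/17 = -(-13)*216984/(17*2197) = -1*(-216984/2873) = 216984/2873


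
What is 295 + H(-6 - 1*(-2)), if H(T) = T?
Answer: 291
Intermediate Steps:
295 + H(-6 - 1*(-2)) = 295 + (-6 - 1*(-2)) = 295 + (-6 + 2) = 295 - 4 = 291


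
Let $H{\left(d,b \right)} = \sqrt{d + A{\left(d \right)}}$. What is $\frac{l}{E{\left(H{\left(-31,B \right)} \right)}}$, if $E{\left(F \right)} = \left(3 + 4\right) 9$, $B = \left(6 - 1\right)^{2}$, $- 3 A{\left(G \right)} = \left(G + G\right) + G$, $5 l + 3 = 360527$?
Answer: $\frac{360524}{315} \approx 1144.5$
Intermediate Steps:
$l = \frac{360524}{5}$ ($l = - \frac{3}{5} + \frac{1}{5} \cdot 360527 = - \frac{3}{5} + \frac{360527}{5} = \frac{360524}{5} \approx 72105.0$)
$A{\left(G \right)} = - G$ ($A{\left(G \right)} = - \frac{\left(G + G\right) + G}{3} = - \frac{2 G + G}{3} = - \frac{3 G}{3} = - G$)
$B = 25$ ($B = 5^{2} = 25$)
$H{\left(d,b \right)} = 0$ ($H{\left(d,b \right)} = \sqrt{d - d} = \sqrt{0} = 0$)
$E{\left(F \right)} = 63$ ($E{\left(F \right)} = 7 \cdot 9 = 63$)
$\frac{l}{E{\left(H{\left(-31,B \right)} \right)}} = \frac{360524}{5 \cdot 63} = \frac{360524}{5} \cdot \frac{1}{63} = \frac{360524}{315}$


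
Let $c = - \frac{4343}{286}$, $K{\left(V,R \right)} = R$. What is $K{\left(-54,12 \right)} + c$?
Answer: $- \frac{911}{286} \approx -3.1853$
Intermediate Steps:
$c = - \frac{4343}{286}$ ($c = \left(-4343\right) \frac{1}{286} = - \frac{4343}{286} \approx -15.185$)
$K{\left(-54,12 \right)} + c = 12 - \frac{4343}{286} = - \frac{911}{286}$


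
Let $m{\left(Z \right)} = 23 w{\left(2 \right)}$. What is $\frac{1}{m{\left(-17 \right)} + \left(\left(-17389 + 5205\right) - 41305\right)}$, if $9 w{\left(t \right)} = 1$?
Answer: $- \frac{9}{481378} \approx -1.8696 \cdot 10^{-5}$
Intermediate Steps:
$w{\left(t \right)} = \frac{1}{9}$ ($w{\left(t \right)} = \frac{1}{9} \cdot 1 = \frac{1}{9}$)
$m{\left(Z \right)} = \frac{23}{9}$ ($m{\left(Z \right)} = 23 \cdot \frac{1}{9} = \frac{23}{9}$)
$\frac{1}{m{\left(-17 \right)} + \left(\left(-17389 + 5205\right) - 41305\right)} = \frac{1}{\frac{23}{9} + \left(\left(-17389 + 5205\right) - 41305\right)} = \frac{1}{\frac{23}{9} - 53489} = \frac{1}{- \frac{481378}{9}} = - \frac{9}{481378}$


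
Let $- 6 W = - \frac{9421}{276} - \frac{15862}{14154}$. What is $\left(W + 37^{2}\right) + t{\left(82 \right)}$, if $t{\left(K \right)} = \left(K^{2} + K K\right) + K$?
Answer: $\frac{8317993841}{558072} \approx 14905.0$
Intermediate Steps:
$t{\left(K \right)} = K + 2 K^{2}$ ($t{\left(K \right)} = \left(K^{2} + K^{2}\right) + K = 2 K^{2} + K = K + 2 K^{2}$)
$W = \frac{3279113}{558072}$ ($W = - \frac{- \frac{9421}{276} - \frac{15862}{14154}}{6} = - \frac{\left(-9421\right) \frac{1}{276} - \frac{1133}{1011}}{6} = - \frac{- \frac{9421}{276} - \frac{1133}{1011}}{6} = \left(- \frac{1}{6}\right) \left(- \frac{3279113}{93012}\right) = \frac{3279113}{558072} \approx 5.8758$)
$\left(W + 37^{2}\right) + t{\left(82 \right)} = \left(\frac{3279113}{558072} + 37^{2}\right) + 82 \left(1 + 2 \cdot 82\right) = \left(\frac{3279113}{558072} + 1369\right) + 82 \left(1 + 164\right) = \frac{767279681}{558072} + 82 \cdot 165 = \frac{767279681}{558072} + 13530 = \frac{8317993841}{558072}$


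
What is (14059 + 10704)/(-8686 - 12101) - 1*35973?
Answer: -747795514/20787 ≈ -35974.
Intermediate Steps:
(14059 + 10704)/(-8686 - 12101) - 1*35973 = 24763/(-20787) - 35973 = 24763*(-1/20787) - 35973 = -24763/20787 - 35973 = -747795514/20787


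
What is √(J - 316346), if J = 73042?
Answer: 2*I*√60826 ≈ 493.26*I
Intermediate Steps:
√(J - 316346) = √(73042 - 316346) = √(-243304) = 2*I*√60826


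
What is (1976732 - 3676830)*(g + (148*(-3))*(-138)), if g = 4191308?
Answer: -7229802752840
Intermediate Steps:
(1976732 - 3676830)*(g + (148*(-3))*(-138)) = (1976732 - 3676830)*(4191308 + (148*(-3))*(-138)) = -1700098*(4191308 - 444*(-138)) = -1700098*(4191308 + 61272) = -1700098*4252580 = -7229802752840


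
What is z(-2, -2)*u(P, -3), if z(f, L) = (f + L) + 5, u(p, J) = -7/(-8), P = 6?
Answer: 7/8 ≈ 0.87500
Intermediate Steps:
u(p, J) = 7/8 (u(p, J) = -7*(-⅛) = 7/8)
z(f, L) = 5 + L + f (z(f, L) = (L + f) + 5 = 5 + L + f)
z(-2, -2)*u(P, -3) = (5 - 2 - 2)*(7/8) = 1*(7/8) = 7/8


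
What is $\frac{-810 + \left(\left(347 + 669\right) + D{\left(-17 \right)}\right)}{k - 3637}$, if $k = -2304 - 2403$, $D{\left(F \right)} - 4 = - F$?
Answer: $- \frac{227}{8344} \approx -0.027205$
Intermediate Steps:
$D{\left(F \right)} = 4 - F$
$k = -4707$ ($k = -2304 - 2403 = -4707$)
$\frac{-810 + \left(\left(347 + 669\right) + D{\left(-17 \right)}\right)}{k - 3637} = \frac{-810 + \left(\left(347 + 669\right) + \left(4 - -17\right)\right)}{-4707 - 3637} = \frac{-810 + \left(1016 + \left(4 + 17\right)\right)}{-8344} = \left(-810 + \left(1016 + 21\right)\right) \left(- \frac{1}{8344}\right) = \left(-810 + 1037\right) \left(- \frac{1}{8344}\right) = 227 \left(- \frac{1}{8344}\right) = - \frac{227}{8344}$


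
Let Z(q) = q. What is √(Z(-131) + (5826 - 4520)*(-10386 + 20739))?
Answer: √13520887 ≈ 3677.1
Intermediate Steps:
√(Z(-131) + (5826 - 4520)*(-10386 + 20739)) = √(-131 + (5826 - 4520)*(-10386 + 20739)) = √(-131 + 1306*10353) = √(-131 + 13521018) = √13520887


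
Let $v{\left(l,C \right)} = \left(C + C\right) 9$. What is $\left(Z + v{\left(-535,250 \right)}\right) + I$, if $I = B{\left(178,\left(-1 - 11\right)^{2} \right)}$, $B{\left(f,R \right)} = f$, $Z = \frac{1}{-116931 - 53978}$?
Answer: $\frac{799512301}{170909} \approx 4678.0$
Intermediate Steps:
$Z = - \frac{1}{170909}$ ($Z = \frac{1}{-170909} = - \frac{1}{170909} \approx -5.8511 \cdot 10^{-6}$)
$I = 178$
$v{\left(l,C \right)} = 18 C$ ($v{\left(l,C \right)} = 2 C 9 = 18 C$)
$\left(Z + v{\left(-535,250 \right)}\right) + I = \left(- \frac{1}{170909} + 18 \cdot 250\right) + 178 = \left(- \frac{1}{170909} + 4500\right) + 178 = \frac{769090499}{170909} + 178 = \frac{799512301}{170909}$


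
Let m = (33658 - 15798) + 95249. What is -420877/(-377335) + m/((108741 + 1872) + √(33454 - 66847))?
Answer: 3290168168750923/1538931763081090 - 37703*I*√33393/4078423054 ≈ 2.138 - 0.0016893*I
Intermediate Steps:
m = 113109 (m = 17860 + 95249 = 113109)
-420877/(-377335) + m/((108741 + 1872) + √(33454 - 66847)) = -420877/(-377335) + 113109/((108741 + 1872) + √(33454 - 66847)) = -420877*(-1/377335) + 113109/(110613 + √(-33393)) = 420877/377335 + 113109/(110613 + I*√33393)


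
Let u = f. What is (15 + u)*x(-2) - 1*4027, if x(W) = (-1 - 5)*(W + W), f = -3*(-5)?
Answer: -3307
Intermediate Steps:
f = 15
x(W) = -12*W
u = 15
(15 + u)*x(-2) - 1*4027 = (15 + 15)*(-12*(-2)) - 1*4027 = 30*24 - 4027 = 720 - 4027 = -3307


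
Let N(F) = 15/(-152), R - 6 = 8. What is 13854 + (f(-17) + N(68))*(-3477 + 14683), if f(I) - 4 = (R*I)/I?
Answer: 16298667/76 ≈ 2.1446e+5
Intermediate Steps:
R = 14 (R = 6 + 8 = 14)
N(F) = -15/152 (N(F) = 15*(-1/152) = -15/152)
f(I) = 18 (f(I) = 4 + (14*I)/I = 4 + 14 = 18)
13854 + (f(-17) + N(68))*(-3477 + 14683) = 13854 + (18 - 15/152)*(-3477 + 14683) = 13854 + (2721/152)*11206 = 13854 + 15245763/76 = 16298667/76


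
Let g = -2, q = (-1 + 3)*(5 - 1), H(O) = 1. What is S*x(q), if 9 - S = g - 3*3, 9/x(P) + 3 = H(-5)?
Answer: -90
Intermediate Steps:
q = 8 (q = 2*4 = 8)
x(P) = -9/2 (x(P) = 9/(-3 + 1) = 9/(-2) = 9*(-½) = -9/2)
S = 20 (S = 9 - (-2 - 3*3) = 9 - (-2 - 9) = 9 - 1*(-11) = 9 + 11 = 20)
S*x(q) = 20*(-9/2) = -90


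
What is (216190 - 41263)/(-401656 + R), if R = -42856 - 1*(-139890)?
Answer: -174927/304622 ≈ -0.57424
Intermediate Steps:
R = 97034 (R = -42856 + 139890 = 97034)
(216190 - 41263)/(-401656 + R) = (216190 - 41263)/(-401656 + 97034) = 174927/(-304622) = 174927*(-1/304622) = -174927/304622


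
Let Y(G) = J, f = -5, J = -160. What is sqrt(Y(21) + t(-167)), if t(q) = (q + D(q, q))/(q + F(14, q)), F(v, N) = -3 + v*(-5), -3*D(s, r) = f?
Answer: I*sqrt(35845)/15 ≈ 12.622*I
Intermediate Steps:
D(s, r) = 5/3 (D(s, r) = -1/3*(-5) = 5/3)
F(v, N) = -3 - 5*v
Y(G) = -160
t(q) = (5/3 + q)/(-73 + q) (t(q) = (q + 5/3)/(q + (-3 - 5*14)) = (5/3 + q)/(q + (-3 - 70)) = (5/3 + q)/(q - 73) = (5/3 + q)/(-73 + q))
sqrt(Y(21) + t(-167)) = sqrt(-160 + (5/3 - 167)/(-73 - 167)) = sqrt(-160 - 496/3/(-240)) = sqrt(-160 - 1/240*(-496/3)) = sqrt(-160 + 31/45) = sqrt(-7169/45) = I*sqrt(35845)/15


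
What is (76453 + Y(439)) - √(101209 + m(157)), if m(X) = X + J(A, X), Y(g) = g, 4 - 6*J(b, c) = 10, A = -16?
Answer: 76892 - √101365 ≈ 76574.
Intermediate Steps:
J(b, c) = -1 (J(b, c) = ⅔ - ⅙*10 = ⅔ - 5/3 = -1)
m(X) = -1 + X (m(X) = X - 1 = -1 + X)
(76453 + Y(439)) - √(101209 + m(157)) = (76453 + 439) - √(101209 + (-1 + 157)) = 76892 - √(101209 + 156) = 76892 - √101365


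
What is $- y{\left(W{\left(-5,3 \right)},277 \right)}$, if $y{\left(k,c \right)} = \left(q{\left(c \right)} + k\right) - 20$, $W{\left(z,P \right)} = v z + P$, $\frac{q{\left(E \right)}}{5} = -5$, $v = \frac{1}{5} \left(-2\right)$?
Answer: $40$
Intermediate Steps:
$v = - \frac{2}{5}$ ($v = \frac{1}{5} \left(-2\right) = - \frac{2}{5} \approx -0.4$)
$q{\left(E \right)} = -25$ ($q{\left(E \right)} = 5 \left(-5\right) = -25$)
$W{\left(z,P \right)} = P - \frac{2 z}{5}$ ($W{\left(z,P \right)} = - \frac{2 z}{5} + P = P - \frac{2 z}{5}$)
$y{\left(k,c \right)} = -45 + k$ ($y{\left(k,c \right)} = \left(-25 + k\right) - 20 = -45 + k$)
$- y{\left(W{\left(-5,3 \right)},277 \right)} = - (-45 + \left(3 - -2\right)) = - (-45 + \left(3 + 2\right)) = - (-45 + 5) = \left(-1\right) \left(-40\right) = 40$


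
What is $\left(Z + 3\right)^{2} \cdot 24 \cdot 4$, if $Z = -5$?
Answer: $384$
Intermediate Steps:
$\left(Z + 3\right)^{2} \cdot 24 \cdot 4 = \left(-5 + 3\right)^{2} \cdot 24 \cdot 4 = \left(-2\right)^{2} \cdot 24 \cdot 4 = 4 \cdot 24 \cdot 4 = 96 \cdot 4 = 384$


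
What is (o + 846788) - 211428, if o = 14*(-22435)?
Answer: 321270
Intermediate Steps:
o = -314090
(o + 846788) - 211428 = (-314090 + 846788) - 211428 = 532698 - 211428 = 321270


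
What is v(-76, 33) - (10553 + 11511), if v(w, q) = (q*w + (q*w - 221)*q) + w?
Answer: -114705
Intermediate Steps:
v(w, q) = w + q*w + q*(-221 + q*w) (v(w, q) = (q*w + (-221 + q*w)*q) + w = (q*w + q*(-221 + q*w)) + w = w + q*w + q*(-221 + q*w))
v(-76, 33) - (10553 + 11511) = (-76 - 221*33 + 33*(-76) - 76*33**2) - (10553 + 11511) = (-76 - 7293 - 2508 - 76*1089) - 1*22064 = (-76 - 7293 - 2508 - 82764) - 22064 = -92641 - 22064 = -114705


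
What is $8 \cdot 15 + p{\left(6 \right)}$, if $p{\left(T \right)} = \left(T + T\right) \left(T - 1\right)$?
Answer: $180$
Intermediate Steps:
$p{\left(T \right)} = 2 T \left(-1 + T\right)$
$8 \cdot 15 + p{\left(6 \right)} = 8 \cdot 15 + 2 \cdot 6 \left(-1 + 6\right) = 120 + 2 \cdot 6 \cdot 5 = 120 + 60 = 180$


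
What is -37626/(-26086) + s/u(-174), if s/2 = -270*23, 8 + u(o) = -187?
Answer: 11044173/169559 ≈ 65.135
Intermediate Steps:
u(o) = -195 (u(o) = -8 - 187 = -195)
s = -12420 (s = 2*(-270*23) = 2*(-6210) = -12420)
-37626/(-26086) + s/u(-174) = -37626/(-26086) - 12420/(-195) = -37626*(-1/26086) - 12420*(-1/195) = 18813/13043 + 828/13 = 11044173/169559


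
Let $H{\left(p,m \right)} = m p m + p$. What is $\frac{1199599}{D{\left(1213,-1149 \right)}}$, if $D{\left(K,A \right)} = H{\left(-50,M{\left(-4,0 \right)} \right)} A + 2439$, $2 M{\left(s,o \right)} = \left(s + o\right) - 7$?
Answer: $\frac{2399198}{3595503} \approx 0.66728$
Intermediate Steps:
$M{\left(s,o \right)} = - \frac{7}{2} + \frac{o}{2} + \frac{s}{2}$ ($M{\left(s,o \right)} = \frac{\left(s + o\right) - 7}{2} = \frac{\left(o + s\right) - 7}{2} = \frac{-7 + o + s}{2} = - \frac{7}{2} + \frac{o}{2} + \frac{s}{2}$)
$H{\left(p,m \right)} = p + p m^{2}$ ($H{\left(p,m \right)} = p m^{2} + p = p + p m^{2}$)
$D{\left(K,A \right)} = 2439 - \frac{3125 A}{2}$ ($D{\left(K,A \right)} = - 50 \left(1 + \left(- \frac{7}{2} + \frac{1}{2} \cdot 0 + \frac{1}{2} \left(-4\right)\right)^{2}\right) A + 2439 = - 50 \left(1 + \left(- \frac{7}{2} + 0 - 2\right)^{2}\right) A + 2439 = - 50 \left(1 + \left(- \frac{11}{2}\right)^{2}\right) A + 2439 = - 50 \left(1 + \frac{121}{4}\right) A + 2439 = \left(-50\right) \frac{125}{4} A + 2439 = - \frac{3125 A}{2} + 2439 = 2439 - \frac{3125 A}{2}$)
$\frac{1199599}{D{\left(1213,-1149 \right)}} = \frac{1199599}{2439 - - \frac{3590625}{2}} = \frac{1199599}{2439 + \frac{3590625}{2}} = \frac{1199599}{\frac{3595503}{2}} = 1199599 \cdot \frac{2}{3595503} = \frac{2399198}{3595503}$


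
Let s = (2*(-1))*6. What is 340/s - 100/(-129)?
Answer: -1185/43 ≈ -27.558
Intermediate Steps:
s = -12 (s = -2*6 = -12)
340/s - 100/(-129) = 340/(-12) - 100/(-129) = 340*(-1/12) - 100*(-1/129) = -85/3 + 100/129 = -1185/43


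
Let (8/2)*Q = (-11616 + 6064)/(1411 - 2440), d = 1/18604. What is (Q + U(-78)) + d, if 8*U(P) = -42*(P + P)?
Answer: 15704362985/19143516 ≈ 820.35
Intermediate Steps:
d = 1/18604 ≈ 5.3752e-5
U(P) = -21*P/2 (U(P) = (-42*(P + P))/8 = (-84*P)/8 = -21*P/2)
Q = 1388/1029 (Q = ((-11616 + 6064)/(1411 - 2440))/4 = (-5552/(-1029))/4 = (-5552*(-1/1029))/4 = (¼)*(5552/1029) = 1388/1029 ≈ 1.3489)
(Q + U(-78)) + d = (1388/1029 - 21/2*(-78)) + 1/18604 = (1388/1029 + 819) + 1/18604 = 844139/1029 + 1/18604 = 15704362985/19143516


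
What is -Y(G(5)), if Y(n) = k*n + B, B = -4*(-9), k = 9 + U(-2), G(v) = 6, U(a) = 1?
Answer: -96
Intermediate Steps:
k = 10 (k = 9 + 1 = 10)
B = 36
Y(n) = 36 + 10*n (Y(n) = 10*n + 36 = 36 + 10*n)
-Y(G(5)) = -(36 + 10*6) = -(36 + 60) = -1*96 = -96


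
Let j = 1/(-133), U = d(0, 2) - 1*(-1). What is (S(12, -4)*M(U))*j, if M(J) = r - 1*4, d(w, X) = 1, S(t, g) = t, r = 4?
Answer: 0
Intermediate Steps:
U = 2 (U = 1 - 1*(-1) = 1 + 1 = 2)
M(J) = 0 (M(J) = 4 - 1*4 = 4 - 4 = 0)
j = -1/133 ≈ -0.0075188
(S(12, -4)*M(U))*j = (12*0)*(-1/133) = 0*(-1/133) = 0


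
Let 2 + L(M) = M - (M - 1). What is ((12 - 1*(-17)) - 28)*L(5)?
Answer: -1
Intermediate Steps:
L(M) = -1 (L(M) = -2 + (M - (M - 1)) = -2 + (M - (-1 + M)) = -2 + (M + (1 - M)) = -2 + 1 = -1)
((12 - 1*(-17)) - 28)*L(5) = ((12 - 1*(-17)) - 28)*(-1) = ((12 + 17) - 28)*(-1) = (29 - 28)*(-1) = 1*(-1) = -1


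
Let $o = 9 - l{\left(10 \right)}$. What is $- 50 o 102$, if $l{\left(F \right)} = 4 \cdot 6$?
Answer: $76500$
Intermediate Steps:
$l{\left(F \right)} = 24$
$o = -15$ ($o = 9 - 24 = -15$)
$- 50 o 102 = \left(-50\right) \left(-15\right) 102 = 750 \cdot 102 = 76500$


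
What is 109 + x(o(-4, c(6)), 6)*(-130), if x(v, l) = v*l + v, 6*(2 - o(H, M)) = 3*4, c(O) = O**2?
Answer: 109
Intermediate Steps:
o(H, M) = 0 (o(H, M) = 2 - 4/2 = 2 - 1/6*12 = 2 - 2 = 0)
x(v, l) = v + l*v (x(v, l) = l*v + v = v + l*v)
109 + x(o(-4, c(6)), 6)*(-130) = 109 + (0*(1 + 6))*(-130) = 109 + (0*7)*(-130) = 109 + 0*(-130) = 109 + 0 = 109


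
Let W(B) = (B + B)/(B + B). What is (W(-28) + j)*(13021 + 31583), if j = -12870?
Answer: -574008876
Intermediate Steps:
W(B) = 1 (W(B) = (2*B)/((2*B)) = (2*B)*(1/(2*B)) = 1)
(W(-28) + j)*(13021 + 31583) = (1 - 12870)*(13021 + 31583) = -12869*44604 = -574008876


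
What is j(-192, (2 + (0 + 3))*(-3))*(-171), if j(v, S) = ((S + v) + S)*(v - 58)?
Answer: -9490500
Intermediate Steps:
j(v, S) = (-58 + v)*(v + 2*S) (j(v, S) = (v + 2*S)*(-58 + v) = (-58 + v)*(v + 2*S))
j(-192, (2 + (0 + 3))*(-3))*(-171) = ((-192)² - 116*(2 + (0 + 3))*(-3) - 58*(-192) + 2*((2 + (0 + 3))*(-3))*(-192))*(-171) = (36864 - 116*(2 + 3)*(-3) + 11136 + 2*((2 + 3)*(-3))*(-192))*(-171) = (36864 - 580*(-3) + 11136 + 2*(5*(-3))*(-192))*(-171) = (36864 - 116*(-15) + 11136 + 2*(-15)*(-192))*(-171) = (36864 + 1740 + 11136 + 5760)*(-171) = 55500*(-171) = -9490500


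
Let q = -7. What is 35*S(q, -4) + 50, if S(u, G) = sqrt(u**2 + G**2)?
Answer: 50 + 35*sqrt(65) ≈ 332.18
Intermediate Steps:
S(u, G) = sqrt(G**2 + u**2)
35*S(q, -4) + 50 = 35*sqrt((-4)**2 + (-7)**2) + 50 = 35*sqrt(16 + 49) + 50 = 35*sqrt(65) + 50 = 50 + 35*sqrt(65)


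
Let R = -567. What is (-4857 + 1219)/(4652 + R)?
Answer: -3638/4085 ≈ -0.89058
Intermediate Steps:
(-4857 + 1219)/(4652 + R) = (-4857 + 1219)/(4652 - 567) = -3638/4085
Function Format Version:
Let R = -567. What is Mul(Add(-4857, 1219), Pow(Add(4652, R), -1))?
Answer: Rational(-3638, 4085) ≈ -0.89058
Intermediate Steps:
Mul(Add(-4857, 1219), Pow(Add(4652, R), -1)) = Mul(Add(-4857, 1219), Pow(Add(4652, -567), -1)) = Mul(-3638, Pow(4085, -1)) = Mul(-3638, Rational(1, 4085)) = Rational(-3638, 4085)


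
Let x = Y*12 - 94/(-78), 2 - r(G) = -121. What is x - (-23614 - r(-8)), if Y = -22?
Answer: 915494/39 ≈ 23474.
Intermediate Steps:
r(G) = 123 (r(G) = 2 - 1*(-121) = 2 + 121 = 123)
x = -10249/39 (x = -22*12 - 94/(-78) = -264 - 94*(-1/78) = -264 + 47/39 = -10249/39 ≈ -262.79)
x - (-23614 - r(-8)) = -10249/39 - (-23614 - 1*123) = -10249/39 - (-23614 - 123) = -10249/39 - 1*(-23737) = -10249/39 + 23737 = 915494/39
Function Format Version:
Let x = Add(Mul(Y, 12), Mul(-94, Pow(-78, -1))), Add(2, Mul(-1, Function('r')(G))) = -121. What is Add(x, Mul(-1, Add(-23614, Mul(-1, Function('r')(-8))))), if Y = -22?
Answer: Rational(915494, 39) ≈ 23474.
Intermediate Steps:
Function('r')(G) = 123 (Function('r')(G) = Add(2, Mul(-1, -121)) = Add(2, 121) = 123)
x = Rational(-10249, 39) (x = Add(Mul(-22, 12), Mul(-94, Pow(-78, -1))) = Add(-264, Mul(-94, Rational(-1, 78))) = Add(-264, Rational(47, 39)) = Rational(-10249, 39) ≈ -262.79)
Add(x, Mul(-1, Add(-23614, Mul(-1, Function('r')(-8))))) = Add(Rational(-10249, 39), Mul(-1, Add(-23614, Mul(-1, 123)))) = Add(Rational(-10249, 39), Mul(-1, Add(-23614, -123))) = Add(Rational(-10249, 39), Mul(-1, -23737)) = Add(Rational(-10249, 39), 23737) = Rational(915494, 39)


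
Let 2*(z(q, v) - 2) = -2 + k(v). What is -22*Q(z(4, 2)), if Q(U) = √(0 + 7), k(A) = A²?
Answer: -22*√7 ≈ -58.207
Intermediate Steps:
z(q, v) = 1 + v²/2 (z(q, v) = 2 + (-2 + v²)/2 = 2 + (-1 + v²/2) = 1 + v²/2)
Q(U) = √7
-22*Q(z(4, 2)) = -22*√7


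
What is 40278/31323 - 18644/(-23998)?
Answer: 258429576/125281559 ≈ 2.0628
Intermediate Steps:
40278/31323 - 18644/(-23998) = 40278*(1/31323) - 18644*(-1/23998) = 13426/10441 + 9322/11999 = 258429576/125281559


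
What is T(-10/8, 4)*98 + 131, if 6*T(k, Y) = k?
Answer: 1327/12 ≈ 110.58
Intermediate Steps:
T(k, Y) = k/6
T(-10/8, 4)*98 + 131 = ((-10/8)/6)*98 + 131 = ((-10*⅛)/6)*98 + 131 = ((⅙)*(-5/4))*98 + 131 = -5/24*98 + 131 = -245/12 + 131 = 1327/12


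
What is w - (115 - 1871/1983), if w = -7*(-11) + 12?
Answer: -49687/1983 ≈ -25.056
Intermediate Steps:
w = 89 (w = 77 + 12 = 89)
w - (115 - 1871/1983) = 89 - (115 - 1871/1983) = 89 - 1*226174/1983 = 89 - 226174/1983 = -49687/1983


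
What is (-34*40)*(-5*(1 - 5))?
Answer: -27200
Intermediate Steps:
(-34*40)*(-5*(1 - 5)) = -(-6800)*(-4) = -1360*20 = -27200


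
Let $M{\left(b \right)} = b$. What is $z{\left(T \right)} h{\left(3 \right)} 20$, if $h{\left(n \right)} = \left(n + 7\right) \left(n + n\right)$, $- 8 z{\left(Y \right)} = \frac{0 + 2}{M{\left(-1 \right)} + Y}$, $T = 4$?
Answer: $-100$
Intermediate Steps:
$z{\left(Y \right)} = - \frac{1}{4 \left(-1 + Y\right)}$ ($z{\left(Y \right)} = - \frac{\left(0 + 2\right) \frac{1}{-1 + Y}}{8} = - \frac{2 \frac{1}{-1 + Y}}{8} = - \frac{1}{4 \left(-1 + Y\right)}$)
$h{\left(n \right)} = 2 n \left(7 + n\right)$ ($h{\left(n \right)} = \left(7 + n\right) 2 n = 2 n \left(7 + n\right)$)
$z{\left(T \right)} h{\left(3 \right)} 20 = - \frac{1}{-4 + 4 \cdot 4} \cdot 2 \cdot 3 \left(7 + 3\right) 20 = - \frac{1}{-4 + 16} \cdot 2 \cdot 3 \cdot 10 \cdot 20 = - \frac{1}{12} \cdot 60 \cdot 20 = \left(-1\right) \frac{1}{12} \cdot 60 \cdot 20 = \left(- \frac{1}{12}\right) 60 \cdot 20 = \left(-5\right) 20 = -100$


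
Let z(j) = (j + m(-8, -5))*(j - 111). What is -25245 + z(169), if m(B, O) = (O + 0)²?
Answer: -13993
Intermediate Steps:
m(B, O) = O²
z(j) = (-111 + j)*(25 + j) (z(j) = (j + (-5)²)*(j - 111) = (j + 25)*(-111 + j) = (25 + j)*(-111 + j) = (-111 + j)*(25 + j))
-25245 + z(169) = -25245 + (-2775 + 169² - 86*169) = -25245 + (-2775 + 28561 - 14534) = -25245 + 11252 = -13993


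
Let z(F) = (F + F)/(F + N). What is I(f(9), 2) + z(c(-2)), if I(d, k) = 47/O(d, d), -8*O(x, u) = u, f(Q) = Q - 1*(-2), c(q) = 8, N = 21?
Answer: -10728/319 ≈ -33.630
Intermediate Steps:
f(Q) = 2 + Q (f(Q) = Q + 2 = 2 + Q)
O(x, u) = -u/8
z(F) = 2*F/(21 + F) (z(F) = (F + F)/(F + 21) = (2*F)/(21 + F) = 2*F/(21 + F))
I(d, k) = -376/d (I(d, k) = 47/((-d/8)) = 47*(-8/d) = -376/d)
I(f(9), 2) + z(c(-2)) = -376/(2 + 9) + 2*8/(21 + 8) = -376/11 + 2*8/29 = -376*1/11 + 2*8*(1/29) = -376/11 + 16/29 = -10728/319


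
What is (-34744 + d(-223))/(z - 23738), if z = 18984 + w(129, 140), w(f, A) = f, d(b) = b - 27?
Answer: 34994/4625 ≈ 7.5663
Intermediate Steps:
d(b) = -27 + b
z = 19113 (z = 18984 + 129 = 19113)
(-34744 + d(-223))/(z - 23738) = (-34744 + (-27 - 223))/(19113 - 23738) = (-34744 - 250)/(-4625) = -34994*(-1/4625) = 34994/4625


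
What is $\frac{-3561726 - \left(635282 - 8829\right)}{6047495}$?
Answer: $- \frac{4188179}{6047495} \approx -0.69255$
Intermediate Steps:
$\frac{-3561726 - \left(635282 - 8829\right)}{6047495} = \left(-3561726 - \left(635282 - 8829\right)\right) \frac{1}{6047495} = \left(-3561726 - 626453\right) \frac{1}{6047495} = \left(-4188179\right) \frac{1}{6047495} = - \frac{4188179}{6047495}$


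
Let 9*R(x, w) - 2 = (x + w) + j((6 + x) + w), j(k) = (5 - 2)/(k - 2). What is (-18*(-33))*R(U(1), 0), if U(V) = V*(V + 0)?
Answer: 1188/5 ≈ 237.60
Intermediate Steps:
U(V) = V² (U(V) = V*V = V²)
j(k) = 3/(-2 + k)
R(x, w) = 2/9 + 1/(3*(4 + w + x)) + w/9 + x/9 (R(x, w) = 2/9 + ((x + w) + 3/(-2 + ((6 + x) + w)))/9 = 2/9 + ((w + x) + 3/(-2 + (6 + w + x)))/9 = 2/9 + ((w + x) + 3/(4 + w + x))/9 = 2/9 + (w + x + 3/(4 + w + x))/9 = 2/9 + (1/(3*(4 + w + x)) + w/9 + x/9) = 2/9 + 1/(3*(4 + w + x)) + w/9 + x/9)
(-18*(-33))*R(U(1), 0) = (-18*(-33))*((3 + (2 + 0 + 1²)*(4 + 0 + 1²))/(9*(4 + 0 + 1²))) = 594*((3 + (2 + 0 + 1)*(4 + 0 + 1))/(9*(4 + 0 + 1))) = 594*((⅑)*(3 + 3*5)/5) = 594*((⅑)*(⅕)*(3 + 15)) = 594*((⅑)*(⅕)*18) = 594*(⅖) = 1188/5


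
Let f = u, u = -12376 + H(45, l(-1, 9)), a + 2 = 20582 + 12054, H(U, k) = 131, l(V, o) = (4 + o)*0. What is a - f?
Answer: 44879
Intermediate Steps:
l(V, o) = 0
a = 32634 (a = -2 + (20582 + 12054) = -2 + 32636 = 32634)
u = -12245 (u = -12376 + 131 = -12245)
f = -12245
a - f = 32634 - 1*(-12245) = 32634 + 12245 = 44879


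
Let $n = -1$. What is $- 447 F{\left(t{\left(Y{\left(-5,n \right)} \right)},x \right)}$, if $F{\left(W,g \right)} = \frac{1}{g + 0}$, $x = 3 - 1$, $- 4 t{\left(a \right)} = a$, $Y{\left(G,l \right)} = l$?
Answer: $- \frac{447}{2} \approx -223.5$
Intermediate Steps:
$t{\left(a \right)} = - \frac{a}{4}$
$x = 2$
$F{\left(W,g \right)} = \frac{1}{g}$
$- 447 F{\left(t{\left(Y{\left(-5,n \right)} \right)},x \right)} = - \frac{447}{2}$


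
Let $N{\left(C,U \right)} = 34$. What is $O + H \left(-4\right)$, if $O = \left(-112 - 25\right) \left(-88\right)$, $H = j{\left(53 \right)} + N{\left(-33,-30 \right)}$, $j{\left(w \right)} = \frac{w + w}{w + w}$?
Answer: $11916$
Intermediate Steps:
$j{\left(w \right)} = 1$ ($j{\left(w \right)} = \frac{2 w}{2 w} = 2 w \frac{1}{2 w} = 1$)
$H = 35$ ($H = 1 + 34 = 35$)
$O = 12056$ ($O = \left(-137\right) \left(-88\right) = 12056$)
$O + H \left(-4\right) = 12056 + 35 \left(-4\right) = 12056 - 140 = 11916$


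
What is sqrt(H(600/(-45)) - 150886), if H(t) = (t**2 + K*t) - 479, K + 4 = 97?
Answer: I*sqrt(1371845)/3 ≈ 390.42*I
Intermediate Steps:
K = 93 (K = -4 + 97 = 93)
H(t) = -479 + t**2 + 93*t (H(t) = (t**2 + 93*t) - 479 = -479 + t**2 + 93*t)
sqrt(H(600/(-45)) - 150886) = sqrt((-479 + (600/(-45))**2 + 93*(600/(-45))) - 150886) = sqrt((-479 + (600*(-1/45))**2 + 93*(600*(-1/45))) - 150886) = sqrt((-479 + (-40/3)**2 + 93*(-40/3)) - 150886) = sqrt((-479 + 1600/9 - 1240) - 150886) = sqrt(-13871/9 - 150886) = sqrt(-1371845/9) = I*sqrt(1371845)/3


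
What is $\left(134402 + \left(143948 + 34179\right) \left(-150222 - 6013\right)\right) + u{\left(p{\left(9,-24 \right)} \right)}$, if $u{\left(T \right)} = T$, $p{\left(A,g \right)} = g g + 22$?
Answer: $-27829536845$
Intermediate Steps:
$p{\left(A,g \right)} = 22 + g^{2}$ ($p{\left(A,g \right)} = g^{2} + 22 = 22 + g^{2}$)
$\left(134402 + \left(143948 + 34179\right) \left(-150222 - 6013\right)\right) + u{\left(p{\left(9,-24 \right)} \right)} = \left(134402 + \left(143948 + 34179\right) \left(-150222 - 6013\right)\right) + \left(22 + \left(-24\right)^{2}\right) = \left(134402 + 178127 \left(-156235\right)\right) + \left(22 + 576\right) = \left(134402 - 27829671845\right) + 598 = -27829537443 + 598 = -27829536845$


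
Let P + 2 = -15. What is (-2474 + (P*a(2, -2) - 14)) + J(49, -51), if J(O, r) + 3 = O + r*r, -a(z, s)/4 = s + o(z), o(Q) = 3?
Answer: 227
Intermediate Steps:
P = -17 (P = -2 - 15 = -17)
a(z, s) = -12 - 4*s (a(z, s) = -4*(s + 3) = -4*(3 + s) = -12 - 4*s)
J(O, r) = -3 + O + r² (J(O, r) = -3 + (O + r*r) = -3 + (O + r²) = -3 + O + r²)
(-2474 + (P*a(2, -2) - 14)) + J(49, -51) = (-2474 + (-17*(-12 - 4*(-2)) - 14)) + (-3 + 49 + (-51)²) = (-2474 + (-17*(-12 + 8) - 14)) + (-3 + 49 + 2601) = (-2474 + (-17*(-4) - 14)) + 2647 = (-2474 + (68 - 14)) + 2647 = (-2474 + 54) + 2647 = -2420 + 2647 = 227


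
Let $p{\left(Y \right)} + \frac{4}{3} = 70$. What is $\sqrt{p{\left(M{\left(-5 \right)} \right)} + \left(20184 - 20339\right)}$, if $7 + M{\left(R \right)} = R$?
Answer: $\frac{i \sqrt{777}}{3} \approx 9.2916 i$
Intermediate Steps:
$M{\left(R \right)} = -7 + R$
$p{\left(Y \right)} = \frac{206}{3}$ ($p{\left(Y \right)} = - \frac{4}{3} + 70 = \frac{206}{3}$)
$\sqrt{p{\left(M{\left(-5 \right)} \right)} + \left(20184 - 20339\right)} = \sqrt{\frac{206}{3} + \left(20184 - 20339\right)} = \sqrt{\frac{206}{3} - 155} = \sqrt{- \frac{259}{3}} = \frac{i \sqrt{777}}{3}$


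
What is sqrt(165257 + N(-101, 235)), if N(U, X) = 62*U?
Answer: sqrt(158995) ≈ 398.74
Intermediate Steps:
sqrt(165257 + N(-101, 235)) = sqrt(165257 + 62*(-101)) = sqrt(165257 - 6262) = sqrt(158995)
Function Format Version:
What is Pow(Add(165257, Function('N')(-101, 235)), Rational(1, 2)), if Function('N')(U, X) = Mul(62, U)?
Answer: Pow(158995, Rational(1, 2)) ≈ 398.74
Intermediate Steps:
Pow(Add(165257, Function('N')(-101, 235)), Rational(1, 2)) = Pow(Add(165257, Mul(62, -101)), Rational(1, 2)) = Pow(Add(165257, -6262), Rational(1, 2)) = Pow(158995, Rational(1, 2))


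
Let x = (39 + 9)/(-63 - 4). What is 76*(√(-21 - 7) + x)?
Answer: -3648/67 + 152*I*√7 ≈ -54.448 + 402.15*I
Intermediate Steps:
x = -48/67 (x = 48/(-67) = 48*(-1/67) = -48/67 ≈ -0.71642)
76*(√(-21 - 7) + x) = 76*(√(-21 - 7) - 48/67) = 76*(√(-28) - 48/67) = 76*(2*I*√7 - 48/67) = 76*(-48/67 + 2*I*√7) = -3648/67 + 152*I*√7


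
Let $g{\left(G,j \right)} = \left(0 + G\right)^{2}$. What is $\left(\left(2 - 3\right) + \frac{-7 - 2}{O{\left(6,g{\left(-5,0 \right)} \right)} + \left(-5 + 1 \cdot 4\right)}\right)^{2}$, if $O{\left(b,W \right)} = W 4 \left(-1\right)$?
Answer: $\frac{8464}{10201} \approx 0.82972$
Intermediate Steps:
$g{\left(G,j \right)} = G^{2}$
$O{\left(b,W \right)} = - 4 W$ ($O{\left(b,W \right)} = 4 W \left(-1\right) = - 4 W$)
$\left(\left(2 - 3\right) + \frac{-7 - 2}{O{\left(6,g{\left(-5,0 \right)} \right)} + \left(-5 + 1 \cdot 4\right)}\right)^{2} = \left(\left(2 - 3\right) + \frac{-7 - 2}{- 4 \left(-5\right)^{2} + \left(-5 + 1 \cdot 4\right)}\right)^{2} = \left(\left(2 - 3\right) - \frac{9}{\left(-4\right) 25 + \left(-5 + 4\right)}\right)^{2} = \left(-1 - \frac{9}{-100 - 1}\right)^{2} = \left(-1 - \frac{9}{-101}\right)^{2} = \left(-1 - - \frac{9}{101}\right)^{2} = \left(-1 + \frac{9}{101}\right)^{2} = \left(- \frac{92}{101}\right)^{2} = \frac{8464}{10201}$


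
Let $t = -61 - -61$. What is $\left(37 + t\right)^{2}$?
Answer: $1369$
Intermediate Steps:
$t = 0$ ($t = -61 + 61 = 0$)
$\left(37 + t\right)^{2} = \left(37 + 0\right)^{2} = 37^{2} = 1369$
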